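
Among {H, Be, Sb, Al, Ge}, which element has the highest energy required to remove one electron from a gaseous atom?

H

H is in period 1, group 1; Be is in period 2, group 2; Al is in period 3, group 13; Ge is in period 4, group 14; Sb is in period 5, group 15.
Removing the outermost electron gets harder across a period and easier down a group.
These sit on a diagonal, where the across-period and down-group effects partly cancel.
Ge > Al: period and group pull opposite ways; the across-period shift dominates (762 vs 578 kJ/mol).
Sb > Ge: the two effects oppose for this pair; the across-period effect wins (831 vs 762 kJ/mol).
Be > Sb: period and group pull opposite ways; the down-group shift dominates (900 vs 831 kJ/mol).
H > Be: period and group pull opposite ways; the down-group shift dominates (1312 vs 900 kJ/mol).
Approximate values (kJ/mol): H 1312, Be 900, Al 578, Ge 762, Sb 831.
The highest energy required to remove one electron from a gaseous atom among these belongs to H.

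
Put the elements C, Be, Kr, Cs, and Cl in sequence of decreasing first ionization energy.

Kr > Cl > C > Be > Cs

Be is in period 2, group 2; C is in period 2, group 14; Cl is in period 3, group 17; Kr is in period 4, group 18; Cs is in period 6, group 1.
Removing the outermost electron gets harder across a period and easier down a group.
Here both period and group differ, so the two effects have to be weighed against each other.
Be > Cs: both effects reinforce here, so Be is clearly the higher of the two.
C > Be: both are in period 2; the period trend gives C the larger value.
Cl > C: period and group pull opposite ways; the across-period shift dominates (1251 vs 1086 kJ/mol).
Kr > Cl: the two effects oppose for this pair; the across-period effect wins (1351 vs 1251 kJ/mol).
Tabulated first ionization energy (kJ/mol): Be 900, C 1086, Cl 1251, Kr 1351, Cs 376.
So from highest to lowest: Kr > Cl > C > Be > Cs.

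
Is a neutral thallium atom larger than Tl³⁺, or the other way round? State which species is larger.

Forming Tl³⁺ removes 3 electrons from Tl. Fewer electrons for the same nuclear charge means less shielding and a higher Z_eff on the remaining electrons, and for main-group metals the entire outer shell is lost.
A cation is smaller than its parent atom: Tl³⁺ < Tl.

Tl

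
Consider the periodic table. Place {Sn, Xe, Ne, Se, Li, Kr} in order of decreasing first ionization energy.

Ne > Kr > Xe > Se > Sn > Li

Li is in period 2, group 1; Ne is in period 2, group 18; Se is in period 4, group 16; Kr is in period 4, group 18; Sn is in period 5, group 14; Xe is in period 5, group 18.
First ionization energy rises across a period (greater Z_eff holds electrons more tightly) and falls down a group (valence electrons are farther from the nucleus).
Here both period and group differ, so the two effects have to be weighed against each other.
Sn > Li: period and group pull opposite ways; the across-period shift dominates (709 vs 520 kJ/mol).
Se > Sn: relative to Sn, both the across-period and down-group shifts push Se's first ionization energy up.
Xe > Se: period and group pull opposite ways; the across-period shift dominates (1170 vs 941 kJ/mol).
Kr > Xe: Kr sits above Xe in group 18, so the down-group effect alone puts Kr higher.
Ne > Kr: Ne sits above Kr in group 18, so the down-group effect alone puts Ne higher.
Approximate values (kJ/mol): Li 520, Ne 2081, Se 941, Kr 1351, Sn 709, Xe 1170.
So from highest to lowest: Ne > Kr > Xe > Se > Sn > Li.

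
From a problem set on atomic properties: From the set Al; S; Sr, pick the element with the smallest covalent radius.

S

Al is in period 3, group 13; S is in period 3, group 16; Sr is in period 5, group 2.
Across a period the added protons contract the valence shell; down a group each new principal shell makes the atom larger.
Neither a single period nor a single group — weigh both effects.
Al > S: Al lies to the left of S in period 3, so the across-period effect alone puts Al larger.
Sr > Al: relative to Al, both the across-period and down-group shifts push Sr's atomic radius up.
Approximate values (pm): Al 126, S 103, Sr 185.
The smallest covalent radius among these belongs to S.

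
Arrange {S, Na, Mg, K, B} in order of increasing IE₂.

IE_2 is the cost of taking one more electron from the +1 cation: S⁺ still has 5 valence electrons; Na⁺ is the bare [Ne] core; Mg⁺ still has 1 valence electron; K⁺ is the bare [Ar] core; B⁺ still has 2 valence electrons.
Pulling an electron out of a noble-gas core costs far more than removing a remaining valence electron, so K and Na sit at the high end of IE_2.
Valence configurations: S⁺ [Ne]3s²3p³, Mg⁺ [Ne]3s¹, B⁺ [He]2s².
Tabulated IE_2 (kJ/mol): S 2252, Na 4562, Mg 1451, K 3052, B 2427.
Putting it together, IE_2: Mg < S < B < K < Na.

Mg < S < B < K < Na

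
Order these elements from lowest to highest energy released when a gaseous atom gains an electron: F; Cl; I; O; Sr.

Sr < O < I < F < Cl

Adding an electron releases more energy for atoms nearer the top right (short of the noble gases).
These span different periods and groups, so the two trends combine.
O > Sr: both effects reinforce here, so O is clearly the higher of the two.
I > O: period and group pull opposite ways; the across-period shift dominates (295 vs 141 kJ/mol).
F > I: F sits above I in group 17, so the down-group effect alone puts F higher.
Cl > F: this pair runs against the simple trend — see the exception note.
Note the exception: Cl has a higher electron affinity than F, contrary to the simple trend — F's small 2p subshell makes the incoming electron feel strong e⁻–e⁻ repulsion, so Cl actually releases more energy on gaining an electron.
Approximate values (kJ/mol): O 141, F 328, Cl 349, Sr 5, I 295.
So from lowest to highest: Sr < O < I < F < Cl.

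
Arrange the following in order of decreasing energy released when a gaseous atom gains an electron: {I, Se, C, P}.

I, Se, C, P

C is in period 2, group 14; P is in period 3, group 15; Se is in period 4, group 16; I is in period 5, group 17.
Atoms with high Z_eff and room in the valence shell (especially the halogens) have the most exothermic electron affinities.
A diagonal step moves right (one effect) and down (the opposite effect) at once.
C > P: period and group pull opposite ways; the down-group shift dominates (122 vs 72 kJ/mol).
Se > C: the two effects oppose for this pair; the across-period effect wins (195 vs 122 kJ/mol).
I > Se: the two effects oppose for this pair; the across-period effect wins (295 vs 195 kJ/mol).
Approximate values (kJ/mol): C 122, P 72, Se 195, I 295.
So from highest to lowest: I > Se > C > P.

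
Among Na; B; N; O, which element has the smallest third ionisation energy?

IE_3 is the cost of taking one more electron from the +2 cation: Na²⁺ is already 1 electron into the core; B²⁺ still has 1 valence electron; N²⁺ still has 3 valence electrons; O²⁺ still has 4 valence electrons.
Core electrons are held far more tightly than valence electrons, so Na tops the IE_3 order.
Valence configurations: B²⁺ [He]2s¹, N²⁺ [He]2s²2p¹, O²⁺ [He]2s²2p².
The numbers (kJ/mol): Na 6910, B 3660, N 4578, O 5300.
So the third ionization energies run B < N < O < Na.

B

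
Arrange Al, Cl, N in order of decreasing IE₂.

N > Cl > Al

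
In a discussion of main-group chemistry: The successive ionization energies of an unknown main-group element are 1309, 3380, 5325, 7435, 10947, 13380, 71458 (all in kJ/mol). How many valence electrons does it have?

Look for the largest jump between consecutive ionization energies: IE7/IE6 ≈ 5.3, far larger than any earlier ratio.
That jump marks the point where a core electron is being removed. So the atom has 6 valence electrons.

6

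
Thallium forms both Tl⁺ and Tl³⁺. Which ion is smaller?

Both ions have Z = 81 protons, but Tl³⁺ has lost more electrons, so its remaining electrons feel a larger effective nuclear charge per electron and are pulled in more tightly.
Higher positive charge → smaller ion, so Tl⁺ > Tl³⁺.

Tl³⁺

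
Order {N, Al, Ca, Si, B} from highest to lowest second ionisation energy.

N, B, Al, Si, Ca

Consider each +1 ion: N⁺ still has 4 valence electrons; Al⁺ still has 2 valence electrons; Ca⁺ still has 1 valence electron; Si⁺ still has 3 valence electrons; B⁺ still has 2 valence electrons.
All are still removing valence electrons, so compare the +1 ions as you would atoms: IE_2 generally rises across a period (higher Z_eff) and falls down a group (larger shell), subject to the usual subshell exceptions.
Valence configurations: N⁺ [He]2s²2p², Al⁺ [Ne]3s², Ca⁺ [Ar]4s¹, Si⁺ [Ne]3s²3p¹, B⁺ [He]2s².
Si⁺ loses a lone 3p electron whereas Al⁺ must break into a filled 3s² pair, so IE_2(Al) > IE_2(Si) even though Si has the higher nuclear charge.
Approximate IE_2 values (kJ/mol): N 2856, Al 1817, Ca 1145, Si 1577, B 2427.
Putting it together, IE_2: Ca < Si < Al < B < N.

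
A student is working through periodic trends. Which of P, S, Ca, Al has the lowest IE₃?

The third ionization energy removes an electron from the +2 ion. For each element: P²⁺ still has 3 valence electrons; S²⁺ still has 4 valence electrons; Ca²⁺ is the bare [Ar] core; Al²⁺ still has 1 valence electron.
Pulling an electron out of a noble-gas core costs far more than removing a remaining valence electron, so Ca sits at the high end of IE_3.
Valence configurations: P²⁺ [Ne]3s²3p¹, S²⁺ [Ne]3s²3p², Al²⁺ [Ne]3s¹.
The numbers (kJ/mol): P 2914, S 3357, Ca 4912, Al 2745.
Overall IE_3 order: Al < P < S < Ca.

Al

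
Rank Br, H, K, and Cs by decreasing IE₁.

H is in period 1, group 1; K is in period 4, group 1; Br is in period 4, group 17; Cs is in period 6, group 1.
Removing the outermost electron gets harder across a period and easier down a group.
These span different periods and groups, so the two trends combine.
K > Cs: they share group 1; the group trend gives K the larger value.
Br > K: Br lies to the right of K in period 4, so the across-period effect alone puts Br higher.
H > Br: the two effects oppose for this pair; the down-group effect wins (1312 vs 1140 kJ/mol).
Approximate values (kJ/mol): H 1312, K 419, Br 1140, Cs 376.
So from highest to lowest: H > Br > K > Cs.

H, Br, K, Cs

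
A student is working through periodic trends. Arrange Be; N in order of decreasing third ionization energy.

Consider each +2 ion: Be²⁺ is the bare [He] core; N²⁺ still has 3 valence electrons.
Core electrons are held far more tightly than valence electrons, so Be tops the IE_3 order.
Approximate IE_3 values (kJ/mol): Be 14849, N 4578.
Overall IE_3 order: N < Be.

Be > N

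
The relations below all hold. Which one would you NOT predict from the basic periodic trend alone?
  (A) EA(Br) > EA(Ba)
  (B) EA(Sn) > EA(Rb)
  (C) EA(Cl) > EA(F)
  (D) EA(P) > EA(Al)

(C)

The general trend: electron affinity increases across a period and decreases down a group.
(A) Br (period 4, group 17) vs Ba (period 6, group 2): the stated order agrees with the simple trend.
(B) Sn (period 5, group 14) vs Rb (period 5, group 1): the stated order agrees with the simple trend.
(C) Cl (period 3, group 17) vs F (period 2, group 17): the stated order contradicts the simple trend.
(D) P (period 3, group 15) vs Al (period 3, group 13): the stated order agrees with the simple trend.
The exception is (C): F's small 2p subshell makes the incoming electron feel strong e⁻–e⁻ repulsion, so Cl actually releases more energy on gaining an electron.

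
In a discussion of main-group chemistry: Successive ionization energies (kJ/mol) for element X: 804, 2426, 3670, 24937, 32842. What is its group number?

Look for the largest jump between consecutive ionization energies: IE4/IE3 ≈ 6.8, far larger than any earlier ratio.
That jump marks the point where a core electron is being removed. So the atom has 3 valence electrons.
A main-group element with 3 valence electrons is in group 13.

Group 13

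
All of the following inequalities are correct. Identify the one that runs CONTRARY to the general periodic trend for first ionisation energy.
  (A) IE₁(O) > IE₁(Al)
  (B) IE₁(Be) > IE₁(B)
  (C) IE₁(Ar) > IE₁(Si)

(B)

The general trend: first ionisation energy increases across a period and decreases down a group.
(A) O (period 2, group 16) vs Al (period 3, group 13): the stated order agrees with the simple trend.
(B) Be (period 2, group 2) vs B (period 2, group 13): the stated order contradicts the simple trend.
(C) Ar (period 3, group 18) vs Si (period 3, group 14): the stated order agrees with the simple trend.
The exception is (B): removing B's lone 2p electron is easier than breaking Be's filled 2s².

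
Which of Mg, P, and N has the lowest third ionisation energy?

P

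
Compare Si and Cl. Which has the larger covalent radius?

Si is in period 3, group 14; Cl is in period 3, group 17.
Radius decreases left→right (rising Z_eff, same n) and increases top→bottom (higher n).
All lie in period 3, so atomic radius increases right to left.
So Si has the larger covalent radius (Si > Cl).

Si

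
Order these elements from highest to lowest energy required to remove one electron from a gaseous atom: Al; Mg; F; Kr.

F > Kr > Mg > Al

F is in period 2, group 17; Mg is in period 3, group 2; Al is in period 3, group 13; Kr is in period 4, group 18.
Across a period the outer electron is held more tightly (higher IE₁); down a group it sits in a higher shell, more shielded, and comes off more easily.
Neither a single period nor a single group — weigh both effects.
Mg > Al: this pair runs against the simple trend — see the exception note.
Kr > Mg: period and group pull opposite ways; the across-period shift dominates (1351 vs 738 kJ/mol).
F > Kr: period and group pull opposite ways; the down-group shift dominates (1681 vs 1351 kJ/mol).
Note the exception: Mg has a higher first ionization energy than Al, contrary to the simple trend — Al's single 3p electron is easier to remove than one from Mg's filled 3s².
Approximate values (kJ/mol): F 1681, Mg 738, Al 578, Kr 1351.
So from highest to lowest: F > Kr > Mg > Al.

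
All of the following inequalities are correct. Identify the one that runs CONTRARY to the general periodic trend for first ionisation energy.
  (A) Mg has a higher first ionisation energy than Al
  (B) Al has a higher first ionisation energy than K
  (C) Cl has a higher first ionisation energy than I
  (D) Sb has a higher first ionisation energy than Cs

(A)

The general trend: first ionisation energy increases across a period and decreases down a group.
(A) Mg (period 3, group 2) vs Al (period 3, group 13): the stated order contradicts the simple trend.
(B) Al (period 3, group 13) vs K (period 4, group 1): the stated order agrees with the simple trend.
(C) Cl (period 3, group 17) vs I (period 5, group 17): the stated order agrees with the simple trend.
(D) Sb (period 5, group 15) vs Cs (period 6, group 1): the stated order agrees with the simple trend.
The exception is (A): Al's single 3p electron is easier to remove than one from Mg's filled 3s².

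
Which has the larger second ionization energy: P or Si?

IE_2 is the cost of taking one more electron from the +1 cation: P⁺ still has 4 valence electrons; Si⁺ still has 3 valence electrons.
All are still removing valence electrons, so compare the +1 ions as you would atoms: IE_2 generally rises across a period (higher Z_eff) and falls down a group (larger shell), subject to the usual subshell exceptions.
Valence configurations: P⁺ [Ne]3s²3p², Si⁺ [Ne]3s²3p¹.
The numbers (kJ/mol): P 1907, Si 1577.
Overall IE_2 order: Si < P.

P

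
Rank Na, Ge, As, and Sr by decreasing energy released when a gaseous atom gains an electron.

Ge > As > Na > Sr

Na is in period 3, group 1; Ge is in period 4, group 14; As is in period 4, group 15; Sr is in period 5, group 2.
Atoms with high Z_eff and room in the valence shell (especially the halogens) have the most exothermic electron affinities.
Here both period and group differ, so the two effects have to be weighed against each other.
Na > Sr: the two effects oppose for this pair; the down-group effect wins (53 vs 5 kJ/mol).
As > Na: period and group pull opposite ways; the across-period shift dominates (78 vs 53 kJ/mol).
Ge > As: this pair runs against the simple trend — see the exception note.
Note the exception: Ge has a higher electron affinity than As, contrary to the simple trend — adding an electron to As's half-filled 4p³ is unfavourable, so Ge (4p²) has the more exothermic EA.
Approximate values (kJ/mol): Na 53, Ge 119, As 78, Sr 5.
So from highest to lowest: Ge > As > Na > Sr.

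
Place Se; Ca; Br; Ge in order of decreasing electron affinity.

Ca is in period 4, group 2; Ge is in period 4, group 14; Se is in period 4, group 16; Br is in period 4, group 17.
EA tends to increase across a period and decrease down a group, though the pattern is less regular than for IE or radius.
All lie in period 4, so electron affinity increases left to right.
So from highest to lowest: Br > Se > Ge > Ca.

Br > Se > Ge > Ca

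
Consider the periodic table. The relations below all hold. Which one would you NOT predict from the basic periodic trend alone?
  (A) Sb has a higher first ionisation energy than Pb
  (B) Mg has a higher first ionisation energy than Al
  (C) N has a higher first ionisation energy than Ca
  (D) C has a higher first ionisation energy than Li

The general trend: first ionisation energy increases across a period and decreases down a group.
(A) Sb (period 5, group 15) vs Pb (period 6, group 14): the stated order agrees with the simple trend.
(B) Mg (period 3, group 2) vs Al (period 3, group 13): the stated order contradicts the simple trend.
(C) N (period 2, group 15) vs Ca (period 4, group 2): the stated order agrees with the simple trend.
(D) C (period 2, group 14) vs Li (period 2, group 1): the stated order agrees with the simple trend.
The exception is (B): Al's single 3p electron is easier to remove than one from Mg's filled 3s².

(B)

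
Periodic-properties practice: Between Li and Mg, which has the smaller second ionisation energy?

Mg

The second ionization energy removes an electron from the +1 ion. For each element: Li⁺ is the bare [He] core; Mg⁺ still has 1 valence electron.
Pulling an electron out of a noble-gas core costs far more than removing a remaining valence electron, so Li sits at the high end of IE_2.
Approximate IE_2 values (kJ/mol): Li 7298, Mg 1451.
Overall IE_2 order: Mg < Li.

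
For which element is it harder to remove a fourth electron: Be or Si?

Be

IE_4 is the cost of taking one more electron from the +3 cation: Be³⁺ is already 1 electron into the core; Si³⁺ still has 1 valence electron.
Pulling an electron out of a noble-gas core costs far more than removing a remaining valence electron, so Be sits at the high end of IE_4.
Tabulated IE_4 (kJ/mol): Be 21007, Si 4356.
Hence IE_4: Si < Be.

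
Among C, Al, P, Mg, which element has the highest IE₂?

IE_2 is the cost of taking one more electron from the +1 cation: C⁺ still has 3 valence electrons; Al⁺ still has 2 valence electrons; P⁺ still has 4 valence electrons; Mg⁺ still has 1 valence electron.
All are still removing valence electrons, so compare the +1 ions as you would atoms: IE_2 generally rises across a period (higher Z_eff) and falls down a group (larger shell), subject to the usual subshell exceptions.
Valence configurations: C⁺ [He]2s²2p¹, Al⁺ [Ne]3s², P⁺ [Ne]3s²3p², Mg⁺ [Ne]3s¹.
Approximate IE_2 values (kJ/mol): C 2353, Al 1817, P 1907, Mg 1451.
Hence IE_2: Mg < Al < P < C.

C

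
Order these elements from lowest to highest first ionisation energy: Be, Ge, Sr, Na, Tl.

Na < Sr < Tl < Ge < Be

Be is in period 2, group 2; Na is in period 3, group 1; Ge is in period 4, group 14; Sr is in period 5, group 2; Tl is in period 6, group 13.
Removing the outermost electron gets harder across a period and easier down a group.
Neither a single period nor a single group — weigh both effects.
Sr > Na: period and group pull opposite ways; the across-period shift dominates (550 vs 496 kJ/mol).
Tl > Sr: the two effects oppose for this pair; the across-period effect wins (589 vs 550 kJ/mol).
Ge > Tl: both effects reinforce here, so Ge is clearly the higher of the two.
Be > Ge: period and group pull opposite ways; the down-group shift dominates (900 vs 762 kJ/mol).
For reference (kJ/mol): Be 900, Na 496, Ge 762, Sr 550, Tl 589.
So from lowest to highest: Na < Sr < Tl < Ge < Be.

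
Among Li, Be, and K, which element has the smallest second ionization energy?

Be

IE_2 is the cost of taking one more electron from the +1 cation: Li⁺ is the bare [He] core; Be⁺ still has 1 valence electron; K⁺ is the bare [Ar] core.
Breaking into a closed-shell core is much more expensive than removing a leftover valence electron — K and Li have the largest IE_2 here.
Tabulated IE_2 (kJ/mol): Li 7298, Be 1757, K 3052.
Overall IE_2 order: Be < K < Li.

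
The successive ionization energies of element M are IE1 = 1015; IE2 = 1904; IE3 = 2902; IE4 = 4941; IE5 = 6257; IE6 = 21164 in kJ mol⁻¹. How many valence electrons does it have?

Look for the largest jump between consecutive ionization energies: IE6/IE5 ≈ 3.4, far larger than any earlier ratio.
That jump marks the point where a core electron is being removed. So the atom has 5 valence electrons.

5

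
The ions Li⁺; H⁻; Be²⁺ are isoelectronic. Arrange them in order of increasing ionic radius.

Be²⁺ < Li⁺ < H⁻

All of these have 2 electrons, so size is governed by nuclear charge alone: the more protons, the stronger the pull on the same electron cloud, and the smaller the ion.
Nuclear charges: Be²⁺ (Z=4), Li⁺ (Z=3), H⁻ (Z=1).
Smallest to largest: Be²⁺ < Li⁺ < H⁻.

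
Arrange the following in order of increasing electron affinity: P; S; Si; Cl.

P < Si < S < Cl

Si is in period 3, group 14; P is in period 3, group 15; S is in period 3, group 16; Cl is in period 3, group 17.
EA tends to increase across a period and decrease down a group, though the pattern is less regular than for IE or radius.
All lie in period 3; the across-period trend (electron affinity increases left to right) applies, with the exception below.
Note the exception: Si has a higher electron affinity than P, contrary to the simple trend — adding an electron to P's half-filled 3p³ is unfavourable, so Si (3p²) has the more exothermic EA.
Tabulated electron affinity (kJ/mol): Si 134, P 72, S 200, Cl 349.
So from lowest to highest: P < Si < S < Cl.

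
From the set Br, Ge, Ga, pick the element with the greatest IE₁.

Ga is in period 4, group 13; Ge is in period 4, group 14; Br is in period 4, group 17.
Removing the outermost electron gets harder across a period and easier down a group.
All lie in period 4, so first ionization energy increases left to right.
The greatest IE₁ among these belongs to Br.

Br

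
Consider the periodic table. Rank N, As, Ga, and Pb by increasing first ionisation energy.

Ga, Pb, As, N

N is in period 2, group 15; Ga is in period 4, group 13; As is in period 4, group 15; Pb is in period 6, group 14.
First ionization energy rises across a period (greater Z_eff holds electrons more tightly) and falls down a group (valence electrons are farther from the nucleus).
Neither a single period nor a single group — weigh both effects.
Pb > Ga: the two effects oppose for this pair; the across-period effect wins (716 vs 579 kJ/mol).
As > Pb: relative to Pb, both the across-period and down-group shifts push As's first ionization energy up.
N > As: they share group 15; the group trend gives N the larger value.
Tabulated first ionization energy (kJ/mol): N 1402, Ga 579, As 947, Pb 716.
So from lowest to highest: Ga < Pb < As < N.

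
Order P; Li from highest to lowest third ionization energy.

Li > P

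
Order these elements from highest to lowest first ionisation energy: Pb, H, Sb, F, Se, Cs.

F > H > Se > Sb > Pb > Cs

H is in period 1, group 1; F is in period 2, group 17; Se is in period 4, group 16; Sb is in period 5, group 15; Cs is in period 6, group 1; Pb is in period 6, group 14.
First ionization energy rises across a period (greater Z_eff holds electrons more tightly) and falls down a group (valence electrons are farther from the nucleus).
Neither a single period nor a single group — weigh both effects.
Pb > Cs: Pb lies to the right of Cs in period 6, so the across-period effect alone puts Pb higher.
Sb > Pb: relative to Pb, both the across-period and down-group shifts push Sb's first ionization energy up.
Se > Sb: relative to Sb, both the across-period and down-group shifts push Se's first ionization energy up.
H > Se: the two effects oppose for this pair; the down-group effect wins (1312 vs 941 kJ/mol).
F > H: the two effects oppose for this pair; the across-period effect wins (1681 vs 1312 kJ/mol).
Approximate values (kJ/mol): H 1312, F 1681, Se 941, Sb 831, Cs 376, Pb 716.
So from highest to lowest: F > H > Se > Sb > Pb > Cs.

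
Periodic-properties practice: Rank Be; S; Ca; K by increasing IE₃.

After 2 electrons have been removed, what remains? Be²⁺ is the bare [He] core; S²⁺ still has 4 valence electrons; Ca²⁺ is the bare [Ar] core; K²⁺ is already 1 electron into the core.
Breaking into a closed-shell core is much more expensive than removing a leftover valence electron — K, Ca and Be have the largest IE_3 here.
Tabulated IE_3 (kJ/mol): Be 14849, S 3357, Ca 4912, K 4420.
Putting it together, IE_3: S < K < Ca < Be.

S < K < Ca < Be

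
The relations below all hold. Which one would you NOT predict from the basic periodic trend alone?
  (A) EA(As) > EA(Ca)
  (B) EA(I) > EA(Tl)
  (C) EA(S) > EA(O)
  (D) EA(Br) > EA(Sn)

The general trend: electron affinity increases across a period and decreases down a group.
(A) As (period 4, group 15) vs Ca (period 4, group 2): the stated order agrees with the simple trend.
(B) I (period 5, group 17) vs Tl (period 6, group 13): the stated order agrees with the simple trend.
(C) S (period 3, group 16) vs O (period 2, group 16): the stated order contradicts the simple trend.
(D) Br (period 4, group 17) vs Sn (period 5, group 14): the stated order agrees with the simple trend.
The exception is (C): the compact 2p subshell of O repels the added electron more than S's larger 3p does.

(C)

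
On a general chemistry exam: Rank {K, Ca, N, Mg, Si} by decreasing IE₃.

Mg, Ca, N, K, Si

After 2 electrons have been removed, what remains? K²⁺ is already 1 electron into the core; Ca²⁺ is the bare [Ar] core; N²⁺ still has 3 valence electrons; Mg²⁺ is the bare [Ne] core; Si²⁺ still has 2 valence electrons.
Usually core removal costs more than valence removal, but here the competition is close: a tightly held n=2 valence electron can cost more to remove than an n=3 core electron, so the actual values have to decide it.
Valence configurations: N²⁺ [He]2s²2p¹, Si²⁺ [Ne]3s².
The numbers (kJ/mol): K 4420, Ca 4912, N 4578, Mg 7733, Si 3232.
Hence IE_3: Si < K < N < Ca < Mg.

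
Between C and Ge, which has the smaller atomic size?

C

C is in period 2, group 14; Ge is in period 4, group 14.
Across a period the added protons contract the valence shell; down a group each new principal shell makes the atom larger.
All are in group 14, so atomic radius increases down the group.
So C has the smaller atomic size (C < Ge).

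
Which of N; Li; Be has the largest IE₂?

Li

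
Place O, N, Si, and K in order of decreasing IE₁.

Across a period the outer electron is held more tightly (higher IE₁); down a group it sits in a higher shell, more shielded, and comes off more easily.
Here both period and group differ, so the two effects have to be weighed against each other.
Si > K: relative to K, both the across-period and down-group shifts push Si's first ionization energy up.
O > Si: both effects reinforce here, so O is clearly the higher of the two.
N > O: this pair runs against the simple trend — see the exception note.
Note the exception: N has a higher first ionization energy than O, contrary to the simple trend — pairing an electron in O's 2p⁴ costs repulsion energy, so O ionizes more easily than half-filled N (2p³).
Tabulated first ionization energy (kJ/mol): N 1402, O 1314, Si 786, K 419.
So from highest to lowest: N > O > Si > K.

N > O > Si > K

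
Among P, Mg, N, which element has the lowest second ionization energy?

Mg

IE_2 is the cost of taking one more electron from the +1 cation: P⁺ still has 4 valence electrons; Mg⁺ still has 1 valence electron; N⁺ still has 4 valence electrons.
All are still removing valence electrons, so compare the +1 ions as you would atoms: IE_2 generally rises across a period (higher Z_eff) and falls down a group (larger shell), subject to the usual subshell exceptions.
Valence configurations: P⁺ [Ne]3s²3p², Mg⁺ [Ne]3s¹, N⁺ [He]2s²2p².
Tabulated IE_2 (kJ/mol): P 1907, Mg 1451, N 2856.
So the second ionization energies run Mg < P < N.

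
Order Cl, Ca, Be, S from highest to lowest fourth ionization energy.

Be, Ca, Cl, S

IE_4 is the cost of taking one more electron from the +3 cation: Cl³⁺ still has 4 valence electrons; Ca³⁺ is already 1 electron into the core; Be³⁺ is already 1 electron into the core; S³⁺ still has 3 valence electrons.
Core electrons are held far more tightly than valence electrons, so Ca and Be top the IE_4 order.
Valence configurations: Cl³⁺ [Ne]3s²3p², S³⁺ [Ne]3s²3p¹.
Approximate IE_4 values (kJ/mol): Cl 5159, Ca 6491, Be 21007, S 4556.
Putting it together, IE_4: S < Cl < Ca < Be.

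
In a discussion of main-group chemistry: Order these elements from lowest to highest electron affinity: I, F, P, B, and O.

B < P < O < I < F

B is in period 2, group 13; O is in period 2, group 16; F is in period 2, group 17; P is in period 3, group 15; I is in period 5, group 17.
Atoms with high Z_eff and room in the valence shell (especially the halogens) have the most exothermic electron affinities.
Neither a single period nor a single group — weigh both effects.
P > B: period and group pull opposite ways; the across-period shift dominates (72 vs 27 kJ/mol).
O > P: relative to P, both the across-period and down-group shifts push O's electron affinity up.
I > O: the two effects oppose for this pair; the across-period effect wins (295 vs 141 kJ/mol).
F > I: F sits above I in group 17, so the down-group effect alone puts F higher.
Tabulated electron affinity (kJ/mol): B 27, O 141, F 328, P 72, I 295.
So from lowest to highest: B < P < O < I < F.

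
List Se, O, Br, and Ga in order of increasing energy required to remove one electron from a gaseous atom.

Ga < Se < Br < O

O is in period 2, group 16; Ga is in period 4, group 13; Se is in period 4, group 16; Br is in period 4, group 17.
Removing the outermost electron gets harder across a period and easier down a group.
These span different periods and groups, so the two trends combine.
Se > Ga: both are in period 4; the period trend gives Se the larger value.
Br > Se: both are in period 4; the period trend gives Br the larger value.
O > Br: period and group pull opposite ways; the down-group shift dominates (1314 vs 1140 kJ/mol).
For reference (kJ/mol): O 1314, Ga 579, Se 941, Br 1140.
So from lowest to highest: Ga < Se < Br < O.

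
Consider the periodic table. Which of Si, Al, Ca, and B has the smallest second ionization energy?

After 1 electron has been removed, what remains? Si⁺ still has 3 valence electrons; Al⁺ still has 2 valence electrons; Ca⁺ still has 1 valence electron; B⁺ still has 2 valence electrons.
All are still removing valence electrons, so compare the +1 ions as you would atoms: IE_2 generally rises across a period (higher Z_eff) and falls down a group (larger shell), subject to the usual subshell exceptions.
Valence configurations: Si⁺ [Ne]3s²3p¹, Al⁺ [Ne]3s², Ca⁺ [Ar]4s¹, B⁺ [He]2s².
Si⁺ loses a lone 3p electron whereas Al⁺ must break into a filled 3s² pair, so IE_2(Al) > IE_2(Si) even though Si has the higher nuclear charge.
The numbers (kJ/mol): Si 1577, Al 1817, Ca 1145, B 2427.
Overall IE_2 order: Ca < Si < Al < B.

Ca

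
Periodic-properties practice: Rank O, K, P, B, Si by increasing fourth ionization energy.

IE_4 is the cost of taking one more electron from the +3 cation: O³⁺ still has 3 valence electrons; K³⁺ is already 2 electrons into the core; P³⁺ still has 2 valence electrons; B³⁺ is the bare [He] core; Si³⁺ still has 1 valence electron.
Usually core removal costs more than valence removal, but here the competition is close: a tightly held n=2 valence electron can cost more to remove than an n=3 core electron, so the actual values have to decide it.
Valence configurations: O³⁺ [He]2s²2p¹, P³⁺ [Ne]3s², Si³⁺ [Ne]3s¹.
Approximate IE_4 values (kJ/mol): O 7469, K 5877, P 4964, B 25026, Si 4356.
Overall IE_4 order: Si < P < K < O < B.

Si < P < K < O < B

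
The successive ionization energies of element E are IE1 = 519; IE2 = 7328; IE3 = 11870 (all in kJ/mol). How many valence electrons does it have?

1

Look for the largest jump between consecutive ionization energies: IE2/IE1 ≈ 14.1, far larger than any earlier ratio.
That jump marks the point where a core electron is being removed. So the atom has 1 valence electron.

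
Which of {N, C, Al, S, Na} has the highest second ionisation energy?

IE_2 is the cost of taking one more electron from the +1 cation: N⁺ still has 4 valence electrons; C⁺ still has 3 valence electrons; Al⁺ still has 2 valence electrons; S⁺ still has 5 valence electrons; Na⁺ is the bare [Ne] core.
Pulling an electron out of a noble-gas core costs far more than removing a remaining valence electron, so Na sits at the high end of IE_2.
Valence configurations: N⁺ [He]2s²2p², C⁺ [He]2s²2p¹, Al⁺ [Ne]3s², S⁺ [Ne]3s²3p³.
Tabulated IE_2 (kJ/mol): N 2856, C 2353, Al 1817, S 2252, Na 4562.
So the second ionization energies run Al < S < C < N < Na.

Na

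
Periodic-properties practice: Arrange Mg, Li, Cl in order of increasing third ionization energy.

Cl < Mg < Li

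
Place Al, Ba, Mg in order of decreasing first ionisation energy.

Mg is in period 3, group 2; Al is in period 3, group 13; Ba is in period 6, group 2.
IE₁ increases left→right with effective nuclear charge and decreases top→bottom as the valence shell moves farther out.
These span different periods and groups, so the two trends combine.
Al > Ba: both effects reinforce here, so Al is clearly the higher of the two.
Mg > Al: this pair runs against the simple trend — see the exception note.
Note the exception: Mg has a higher first ionization energy than Al, contrary to the simple trend — Al's single 3p electron is easier to remove than one from Mg's filled 3s².
Tabulated first ionization energy (kJ/mol): Mg 738, Al 578, Ba 503.
So from highest to lowest: Mg > Al > Ba.

Mg, Al, Ba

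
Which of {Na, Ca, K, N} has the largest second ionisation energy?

Na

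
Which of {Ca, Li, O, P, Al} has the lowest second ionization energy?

Ca

IE_2 is the cost of taking one more electron from the +1 cation: Ca⁺ still has 1 valence electron; Li⁺ is the bare [He] core; O⁺ still has 5 valence electrons; P⁺ still has 4 valence electrons; Al⁺ still has 2 valence electrons.
Core electrons are held far more tightly than valence electrons, so Li tops the IE_2 order.
Valence configurations: Ca⁺ [Ar]4s¹, O⁺ [He]2s²2p³, P⁺ [Ne]3s²3p², Al⁺ [Ne]3s².
Tabulated IE_2 (kJ/mol): Ca 1145, Li 7298, O 3388, P 1907, Al 1817.
Hence IE_2: Ca < Al < P < O < Li.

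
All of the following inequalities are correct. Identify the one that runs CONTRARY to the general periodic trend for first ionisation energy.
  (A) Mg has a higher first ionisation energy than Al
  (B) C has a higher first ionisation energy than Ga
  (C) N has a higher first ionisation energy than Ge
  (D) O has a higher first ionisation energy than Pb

(A)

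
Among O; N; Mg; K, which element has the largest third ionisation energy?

After 2 electrons have been removed, what remains? O²⁺ still has 4 valence electrons; N²⁺ still has 3 valence electrons; Mg²⁺ is the bare [Ne] core; K²⁺ is already 1 electron into the core.
Usually core removal costs more than valence removal, but here the competition is close: a tightly held n=2 valence electron can cost more to remove than an n=3 core electron, so the actual values have to decide it.
Valence configurations: O²⁺ [He]2s²2p², N²⁺ [He]2s²2p¹.
The numbers (kJ/mol): O 5300, N 4578, Mg 7733, K 4420.
Putting it together, IE_3: K < N < O < Mg.

Mg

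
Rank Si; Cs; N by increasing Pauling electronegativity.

N is in period 2, group 15; Si is in period 3, group 14; Cs is in period 6, group 1.
EN rises left→right (higher Z_eff, smaller atoms) and falls top→bottom (larger, more shielded atoms).
Neither a single period nor a single group — weigh both effects.
Si > Cs: relative to Cs, both the across-period and down-group shifts push Si's electronegativity up.
N > Si: relative to Si, both the across-period and down-group shifts push N's electronegativity up.
Tabulated electronegativity (Pauling): N 3.04, Si 1.90, Cs 0.79.
So from lowest to highest: Cs < Si < N.

Cs, Si, N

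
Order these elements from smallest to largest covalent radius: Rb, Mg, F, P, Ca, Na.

F, P, Mg, Na, Ca, Rb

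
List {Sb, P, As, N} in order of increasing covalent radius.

Radius decreases left→right (rising Z_eff, same n) and increases top→bottom (higher n).
All are in group 15, so atomic radius increases down the group.
So from smallest to largest: N < P < As < Sb.

N < P < As < Sb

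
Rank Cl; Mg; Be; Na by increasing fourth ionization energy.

After 3 electrons have been removed, what remains? Cl³⁺ still has 4 valence electrons; Mg³⁺ is already 1 electron into the core; Be³⁺ is already 1 electron into the core; Na³⁺ is already 2 electrons into the core.
Core electrons are held far more tightly than valence electrons, so Na, Mg and Be top the IE_4 order.
Approximate IE_4 values (kJ/mol): Cl 5159, Mg 10543, Be 21007, Na 9543.
Putting it together, IE_4: Cl < Na < Mg < Be.

Cl < Na < Mg < Be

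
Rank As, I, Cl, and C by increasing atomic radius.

C < Cl < As < I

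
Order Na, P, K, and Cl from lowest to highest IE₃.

P < Cl < K < Na

After 2 electrons have been removed, what remains? Na²⁺ is already 1 electron into the core; P²⁺ still has 3 valence electrons; K²⁺ is already 1 electron into the core; Cl²⁺ still has 5 valence electrons.
Core electrons are held far more tightly than valence electrons, so K and Na top the IE_3 order.
Valence configurations: P²⁺ [Ne]3s²3p¹, Cl²⁺ [Ne]3s²3p³.
Approximate IE_3 values (kJ/mol): Na 6910, P 2914, K 4420, Cl 3822.
Overall IE_3 order: P < Cl < K < Na.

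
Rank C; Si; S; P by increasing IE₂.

The second ionization energy removes an electron from the +1 ion. For each element: C⁺ still has 3 valence electrons; Si⁺ still has 3 valence electrons; S⁺ still has 5 valence electrons; P⁺ still has 4 valence electrons.
All are still removing valence electrons, so compare the +1 ions as you would atoms: IE_2 generally rises across a period (higher Z_eff) and falls down a group (larger shell), subject to the usual subshell exceptions.
Valence configurations: C⁺ [He]2s²2p¹, Si⁺ [Ne]3s²3p¹, S⁺ [Ne]3s²3p³, P⁺ [Ne]3s²3p².
Tabulated IE_2 (kJ/mol): C 2353, Si 1577, S 2252, P 1907.
Putting it together, IE_2: Si < P < S < C.

Si, P, S, C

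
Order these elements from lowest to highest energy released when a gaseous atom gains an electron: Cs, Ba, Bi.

Ba < Cs < Bi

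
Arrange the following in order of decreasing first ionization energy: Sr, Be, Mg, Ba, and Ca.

Be is in period 2, group 2; Mg is in period 3, group 2; Ca is in period 4, group 2; Sr is in period 5, group 2; Ba is in period 6, group 2.
Across a period the outer electron is held more tightly (higher IE₁); down a group it sits in a higher shell, more shielded, and comes off more easily.
All are in group 2, so first ionization energy increases up the group.
So from highest to lowest: Be > Mg > Ca > Sr > Ba.

Be > Mg > Ca > Sr > Ba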